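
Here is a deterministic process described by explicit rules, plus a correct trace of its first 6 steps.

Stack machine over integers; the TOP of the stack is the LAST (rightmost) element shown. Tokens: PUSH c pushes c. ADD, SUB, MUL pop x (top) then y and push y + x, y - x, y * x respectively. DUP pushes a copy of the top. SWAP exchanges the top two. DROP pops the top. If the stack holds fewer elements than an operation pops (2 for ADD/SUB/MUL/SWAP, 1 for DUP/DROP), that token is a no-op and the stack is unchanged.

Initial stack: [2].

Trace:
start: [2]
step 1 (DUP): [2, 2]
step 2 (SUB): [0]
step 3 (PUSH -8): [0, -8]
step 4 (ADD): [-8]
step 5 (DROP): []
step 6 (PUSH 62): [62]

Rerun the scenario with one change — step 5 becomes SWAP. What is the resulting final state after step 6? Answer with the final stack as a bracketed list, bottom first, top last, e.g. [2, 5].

(re-executing from step 5 with the substitution; state before step 5: [-8])
step 5 (SWAP): [-8]
step 6 (PUSH 62): [-8, 62]

[-8, 62]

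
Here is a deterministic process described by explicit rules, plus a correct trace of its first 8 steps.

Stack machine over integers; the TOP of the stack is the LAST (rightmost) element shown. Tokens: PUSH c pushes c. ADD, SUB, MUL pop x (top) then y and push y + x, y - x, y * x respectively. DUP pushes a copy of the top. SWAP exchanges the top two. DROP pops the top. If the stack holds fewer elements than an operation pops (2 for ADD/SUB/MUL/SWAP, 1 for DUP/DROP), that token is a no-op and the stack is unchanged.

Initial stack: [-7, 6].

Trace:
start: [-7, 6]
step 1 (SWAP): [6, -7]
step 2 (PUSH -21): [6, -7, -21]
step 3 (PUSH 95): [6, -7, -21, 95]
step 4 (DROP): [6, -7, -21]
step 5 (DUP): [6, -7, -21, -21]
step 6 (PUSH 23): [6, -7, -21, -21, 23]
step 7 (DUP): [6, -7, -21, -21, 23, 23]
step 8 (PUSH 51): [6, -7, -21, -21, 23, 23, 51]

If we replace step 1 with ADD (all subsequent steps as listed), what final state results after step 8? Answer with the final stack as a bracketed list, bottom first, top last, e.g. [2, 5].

(re-executing from step 1 with the substitution; state before step 1: [-7, 6])
step 1 (ADD): [-1]
step 2 (PUSH -21): [-1, -21]
step 3 (PUSH 95): [-1, -21, 95]
step 4 (DROP): [-1, -21]
step 5 (DUP): [-1, -21, -21]
step 6 (PUSH 23): [-1, -21, -21, 23]
step 7 (DUP): [-1, -21, -21, 23, 23]
step 8 (PUSH 51): [-1, -21, -21, 23, 23, 51]

[-1, -21, -21, 23, 23, 51]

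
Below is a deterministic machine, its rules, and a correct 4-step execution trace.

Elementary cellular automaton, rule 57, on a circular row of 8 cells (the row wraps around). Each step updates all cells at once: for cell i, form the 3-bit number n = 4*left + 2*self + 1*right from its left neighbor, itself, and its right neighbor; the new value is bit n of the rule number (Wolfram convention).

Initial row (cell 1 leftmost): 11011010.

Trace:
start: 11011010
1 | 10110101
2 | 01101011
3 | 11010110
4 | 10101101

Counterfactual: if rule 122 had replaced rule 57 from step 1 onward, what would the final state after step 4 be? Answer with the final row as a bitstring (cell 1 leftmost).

11011111

(re-executing steps 1..4 under rule 122; state before step 1: 11011010)
1 | 11111101
2 | 00000111
3 | 10001101
4 | 11011111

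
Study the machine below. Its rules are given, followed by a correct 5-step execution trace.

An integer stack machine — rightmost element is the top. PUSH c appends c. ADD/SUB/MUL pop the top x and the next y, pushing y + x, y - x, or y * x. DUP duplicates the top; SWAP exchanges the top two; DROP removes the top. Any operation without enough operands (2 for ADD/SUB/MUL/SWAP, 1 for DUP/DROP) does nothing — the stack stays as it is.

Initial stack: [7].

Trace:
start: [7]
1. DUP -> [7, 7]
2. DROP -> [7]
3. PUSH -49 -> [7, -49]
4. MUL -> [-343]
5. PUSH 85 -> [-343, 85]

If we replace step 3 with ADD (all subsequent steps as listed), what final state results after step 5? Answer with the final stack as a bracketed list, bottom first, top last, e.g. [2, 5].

[7, 85]

(re-executing from step 3 with the substitution; state before step 3: [7])
3. ADD -> [7]
4. MUL -> [7]
5. PUSH 85 -> [7, 85]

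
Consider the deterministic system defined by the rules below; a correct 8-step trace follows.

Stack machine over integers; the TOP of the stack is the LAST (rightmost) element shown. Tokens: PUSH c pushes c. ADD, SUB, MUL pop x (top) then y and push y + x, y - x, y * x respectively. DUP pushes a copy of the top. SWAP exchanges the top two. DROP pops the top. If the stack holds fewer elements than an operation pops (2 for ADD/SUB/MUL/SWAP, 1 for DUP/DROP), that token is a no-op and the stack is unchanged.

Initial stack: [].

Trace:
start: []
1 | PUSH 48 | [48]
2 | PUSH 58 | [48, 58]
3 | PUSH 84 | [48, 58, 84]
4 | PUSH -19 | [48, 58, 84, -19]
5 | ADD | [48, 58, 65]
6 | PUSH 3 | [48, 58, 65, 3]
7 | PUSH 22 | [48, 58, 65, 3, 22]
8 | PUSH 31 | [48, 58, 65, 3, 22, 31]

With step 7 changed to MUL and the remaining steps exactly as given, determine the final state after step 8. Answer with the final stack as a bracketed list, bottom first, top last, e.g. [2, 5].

(re-executing from step 7 with the substitution; state before step 7: [48, 58, 65, 3])
7 | MUL | [48, 58, 195]
8 | PUSH 31 | [48, 58, 195, 31]

[48, 58, 195, 31]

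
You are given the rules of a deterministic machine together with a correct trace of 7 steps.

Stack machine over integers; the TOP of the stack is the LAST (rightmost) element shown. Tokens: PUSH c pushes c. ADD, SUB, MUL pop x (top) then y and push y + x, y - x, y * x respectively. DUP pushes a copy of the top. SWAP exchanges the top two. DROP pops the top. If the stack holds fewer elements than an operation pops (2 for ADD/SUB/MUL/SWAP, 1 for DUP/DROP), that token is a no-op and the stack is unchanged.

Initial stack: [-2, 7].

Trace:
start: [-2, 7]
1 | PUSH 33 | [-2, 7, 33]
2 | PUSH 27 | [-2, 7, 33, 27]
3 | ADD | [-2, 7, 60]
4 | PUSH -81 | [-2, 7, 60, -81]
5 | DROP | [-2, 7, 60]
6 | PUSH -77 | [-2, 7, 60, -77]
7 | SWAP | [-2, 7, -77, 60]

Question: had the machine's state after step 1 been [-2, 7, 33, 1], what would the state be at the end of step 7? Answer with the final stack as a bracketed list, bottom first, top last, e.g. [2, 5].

state after step 1 := [-2, 7, 33, 1]
2 | PUSH 27 | [-2, 7, 33, 1, 27]
3 | ADD | [-2, 7, 33, 28]
4 | PUSH -81 | [-2, 7, 33, 28, -81]
5 | DROP | [-2, 7, 33, 28]
6 | PUSH -77 | [-2, 7, 33, 28, -77]
7 | SWAP | [-2, 7, 33, -77, 28]

[-2, 7, 33, -77, 28]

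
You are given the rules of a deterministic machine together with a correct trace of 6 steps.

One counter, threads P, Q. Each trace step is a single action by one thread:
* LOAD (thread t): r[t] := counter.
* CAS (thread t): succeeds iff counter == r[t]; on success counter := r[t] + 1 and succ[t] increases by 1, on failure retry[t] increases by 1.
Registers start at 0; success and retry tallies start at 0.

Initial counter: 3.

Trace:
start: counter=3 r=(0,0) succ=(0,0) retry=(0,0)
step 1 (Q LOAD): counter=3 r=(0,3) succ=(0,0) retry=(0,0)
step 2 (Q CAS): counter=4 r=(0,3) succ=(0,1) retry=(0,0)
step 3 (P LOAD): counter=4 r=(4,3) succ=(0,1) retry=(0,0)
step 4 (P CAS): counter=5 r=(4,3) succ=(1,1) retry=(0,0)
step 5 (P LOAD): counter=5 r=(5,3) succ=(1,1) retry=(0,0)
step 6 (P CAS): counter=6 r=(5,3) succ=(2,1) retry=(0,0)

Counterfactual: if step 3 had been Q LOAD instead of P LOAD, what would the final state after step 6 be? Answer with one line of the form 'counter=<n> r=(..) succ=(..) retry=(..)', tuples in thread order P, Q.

counter=5 r=(4,4) succ=(1,1) retry=(1,0)

(re-executing from step 3 with the substitution; state before step 3: counter=4 r=(0,3) succ=(0,1) retry=(0,0))
step 3 (Q LOAD): counter=4 r=(0,4) succ=(0,1) retry=(0,0)
step 4 (P CAS): counter=4 r=(0,4) succ=(0,1) retry=(1,0)
step 5 (P LOAD): counter=4 r=(4,4) succ=(0,1) retry=(1,0)
step 6 (P CAS): counter=5 r=(4,4) succ=(1,1) retry=(1,0)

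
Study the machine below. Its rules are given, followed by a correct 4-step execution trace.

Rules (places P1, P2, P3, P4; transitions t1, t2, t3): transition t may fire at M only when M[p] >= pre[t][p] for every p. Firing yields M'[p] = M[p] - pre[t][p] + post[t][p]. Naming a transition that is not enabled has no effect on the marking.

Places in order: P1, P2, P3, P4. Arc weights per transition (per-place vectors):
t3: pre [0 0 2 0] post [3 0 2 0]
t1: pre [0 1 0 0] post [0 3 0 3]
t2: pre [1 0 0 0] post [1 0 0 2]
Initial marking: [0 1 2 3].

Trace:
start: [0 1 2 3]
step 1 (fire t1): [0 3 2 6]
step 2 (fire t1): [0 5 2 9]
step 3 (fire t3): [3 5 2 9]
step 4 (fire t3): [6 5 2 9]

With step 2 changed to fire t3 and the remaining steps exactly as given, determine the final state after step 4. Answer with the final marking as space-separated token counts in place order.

(re-executing from step 2 with the substitution; state before step 2: [0 3 2 6])
step 2 (fire t3): [3 3 2 6]
step 3 (fire t3): [6 3 2 6]
step 4 (fire t3): [9 3 2 6]

9 3 2 6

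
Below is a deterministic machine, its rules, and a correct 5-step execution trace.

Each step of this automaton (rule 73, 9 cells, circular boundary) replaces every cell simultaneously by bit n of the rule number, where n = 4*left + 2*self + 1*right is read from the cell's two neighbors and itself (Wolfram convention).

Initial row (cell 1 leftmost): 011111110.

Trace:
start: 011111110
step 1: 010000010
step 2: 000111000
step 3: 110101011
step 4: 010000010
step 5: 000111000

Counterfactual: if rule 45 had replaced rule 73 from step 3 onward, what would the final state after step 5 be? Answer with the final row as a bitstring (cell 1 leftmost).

(re-executing steps 3..5 under rule 45; state before step 3: 000111000)
step 3: 110100011
step 4: 001101010
step 5: 101011110

101011110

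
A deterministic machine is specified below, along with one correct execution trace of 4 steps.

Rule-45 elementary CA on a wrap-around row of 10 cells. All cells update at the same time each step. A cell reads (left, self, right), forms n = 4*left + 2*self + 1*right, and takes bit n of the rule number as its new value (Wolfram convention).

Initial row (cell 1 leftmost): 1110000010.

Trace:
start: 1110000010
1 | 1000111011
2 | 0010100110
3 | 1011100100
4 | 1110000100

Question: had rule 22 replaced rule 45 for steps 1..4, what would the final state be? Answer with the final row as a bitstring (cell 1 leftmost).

(re-executing steps 1..4 under rule 22; state before step 1: 1110000010)
1 | 0001000110
2 | 0011101001
3 | 1100001111
4 | 0010010000

0010010000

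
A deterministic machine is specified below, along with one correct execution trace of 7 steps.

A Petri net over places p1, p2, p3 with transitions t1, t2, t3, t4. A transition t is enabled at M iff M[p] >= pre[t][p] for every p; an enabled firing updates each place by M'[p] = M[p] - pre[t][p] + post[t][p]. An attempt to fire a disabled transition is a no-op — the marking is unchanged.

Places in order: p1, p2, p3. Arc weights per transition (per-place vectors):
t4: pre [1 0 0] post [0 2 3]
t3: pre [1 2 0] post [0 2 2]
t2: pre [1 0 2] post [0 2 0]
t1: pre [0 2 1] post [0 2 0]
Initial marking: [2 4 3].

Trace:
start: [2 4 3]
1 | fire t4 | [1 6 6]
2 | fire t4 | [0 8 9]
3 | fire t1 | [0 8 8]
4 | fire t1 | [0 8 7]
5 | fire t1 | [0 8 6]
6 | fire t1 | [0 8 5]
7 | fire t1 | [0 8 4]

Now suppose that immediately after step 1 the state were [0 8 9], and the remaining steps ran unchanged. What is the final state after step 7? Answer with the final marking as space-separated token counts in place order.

0 8 4

state after step 1 := [0 8 9]
2 | fire t4 | [0 8 9]
3 | fire t1 | [0 8 8]
4 | fire t1 | [0 8 7]
5 | fire t1 | [0 8 6]
6 | fire t1 | [0 8 5]
7 | fire t1 | [0 8 4]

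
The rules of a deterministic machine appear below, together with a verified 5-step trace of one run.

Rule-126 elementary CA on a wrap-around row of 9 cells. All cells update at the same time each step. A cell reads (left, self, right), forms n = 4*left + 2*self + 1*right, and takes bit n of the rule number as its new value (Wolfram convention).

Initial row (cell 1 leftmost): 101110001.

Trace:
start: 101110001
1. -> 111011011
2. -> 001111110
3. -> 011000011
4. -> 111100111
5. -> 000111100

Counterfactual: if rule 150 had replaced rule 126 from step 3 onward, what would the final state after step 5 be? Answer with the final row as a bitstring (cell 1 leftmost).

011100111

(re-executing steps 3..5 under rule 150; state before step 3: 001111110)
3. -> 010111101
4. -> 010011001
5. -> 011100111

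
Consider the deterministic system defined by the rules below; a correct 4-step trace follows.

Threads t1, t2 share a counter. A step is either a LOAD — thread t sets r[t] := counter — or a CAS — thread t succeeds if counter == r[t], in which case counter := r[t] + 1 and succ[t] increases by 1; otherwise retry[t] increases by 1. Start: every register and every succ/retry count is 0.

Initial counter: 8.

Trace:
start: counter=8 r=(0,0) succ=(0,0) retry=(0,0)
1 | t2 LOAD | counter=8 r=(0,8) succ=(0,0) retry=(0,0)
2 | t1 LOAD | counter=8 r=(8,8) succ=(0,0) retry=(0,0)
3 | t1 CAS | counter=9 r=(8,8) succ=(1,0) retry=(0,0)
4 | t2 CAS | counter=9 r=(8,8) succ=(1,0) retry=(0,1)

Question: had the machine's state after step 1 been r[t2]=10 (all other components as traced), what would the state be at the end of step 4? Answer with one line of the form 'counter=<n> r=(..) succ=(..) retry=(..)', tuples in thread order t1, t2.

state after step 1 := counter=8 r=(0,10) succ=(0,0) retry=(0,0)
2 | t1 LOAD | counter=8 r=(8,10) succ=(0,0) retry=(0,0)
3 | t1 CAS | counter=9 r=(8,10) succ=(1,0) retry=(0,0)
4 | t2 CAS | counter=9 r=(8,10) succ=(1,0) retry=(0,1)

counter=9 r=(8,10) succ=(1,0) retry=(0,1)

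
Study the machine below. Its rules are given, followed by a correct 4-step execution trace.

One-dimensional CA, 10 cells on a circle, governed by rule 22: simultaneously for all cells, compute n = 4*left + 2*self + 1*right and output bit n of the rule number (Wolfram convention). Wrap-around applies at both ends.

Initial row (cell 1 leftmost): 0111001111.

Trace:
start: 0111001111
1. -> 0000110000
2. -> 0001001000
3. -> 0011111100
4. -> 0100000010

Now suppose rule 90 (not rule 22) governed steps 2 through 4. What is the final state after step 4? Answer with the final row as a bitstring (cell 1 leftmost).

0111111110

(re-executing steps 2..4 under rule 90; state before step 2: 0000110000)
2. -> 0001111000
3. -> 0011001100
4. -> 0111111110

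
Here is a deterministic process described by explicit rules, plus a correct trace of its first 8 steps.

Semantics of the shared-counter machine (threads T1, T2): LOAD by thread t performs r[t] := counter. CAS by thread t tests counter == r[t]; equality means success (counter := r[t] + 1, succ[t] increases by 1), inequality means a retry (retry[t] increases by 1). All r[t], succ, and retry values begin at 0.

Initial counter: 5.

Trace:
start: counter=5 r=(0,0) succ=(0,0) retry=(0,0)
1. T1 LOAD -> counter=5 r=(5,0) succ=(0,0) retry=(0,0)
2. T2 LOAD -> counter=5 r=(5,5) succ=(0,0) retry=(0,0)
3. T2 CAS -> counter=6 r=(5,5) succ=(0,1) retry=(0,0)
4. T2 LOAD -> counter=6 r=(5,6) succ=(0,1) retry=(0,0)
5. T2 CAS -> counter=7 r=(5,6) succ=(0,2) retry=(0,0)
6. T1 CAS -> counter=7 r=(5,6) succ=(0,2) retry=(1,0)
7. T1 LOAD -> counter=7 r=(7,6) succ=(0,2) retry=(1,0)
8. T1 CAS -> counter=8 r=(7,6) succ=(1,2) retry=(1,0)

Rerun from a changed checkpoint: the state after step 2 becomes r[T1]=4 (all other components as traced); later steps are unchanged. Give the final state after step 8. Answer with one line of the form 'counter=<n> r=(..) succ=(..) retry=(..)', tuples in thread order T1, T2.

state after step 2 := counter=5 r=(4,5) succ=(0,0) retry=(0,0)
3. T2 CAS -> counter=6 r=(4,5) succ=(0,1) retry=(0,0)
4. T2 LOAD -> counter=6 r=(4,6) succ=(0,1) retry=(0,0)
5. T2 CAS -> counter=7 r=(4,6) succ=(0,2) retry=(0,0)
6. T1 CAS -> counter=7 r=(4,6) succ=(0,2) retry=(1,0)
7. T1 LOAD -> counter=7 r=(7,6) succ=(0,2) retry=(1,0)
8. T1 CAS -> counter=8 r=(7,6) succ=(1,2) retry=(1,0)

counter=8 r=(7,6) succ=(1,2) retry=(1,0)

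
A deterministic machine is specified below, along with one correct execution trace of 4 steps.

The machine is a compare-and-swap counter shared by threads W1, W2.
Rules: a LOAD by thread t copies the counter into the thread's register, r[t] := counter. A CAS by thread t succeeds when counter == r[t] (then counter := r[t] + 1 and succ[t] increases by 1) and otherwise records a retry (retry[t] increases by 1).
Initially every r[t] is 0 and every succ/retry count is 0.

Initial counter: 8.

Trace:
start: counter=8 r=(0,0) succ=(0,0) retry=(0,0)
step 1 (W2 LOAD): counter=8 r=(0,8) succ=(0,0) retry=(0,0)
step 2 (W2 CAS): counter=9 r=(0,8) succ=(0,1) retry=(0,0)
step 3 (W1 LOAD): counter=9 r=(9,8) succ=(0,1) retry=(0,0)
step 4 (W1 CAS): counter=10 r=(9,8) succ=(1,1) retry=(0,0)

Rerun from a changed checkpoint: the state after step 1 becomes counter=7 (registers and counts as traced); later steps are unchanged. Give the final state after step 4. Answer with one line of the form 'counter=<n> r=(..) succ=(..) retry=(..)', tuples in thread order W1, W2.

state after step 1 := counter=7 r=(0,8) succ=(0,0) retry=(0,0)
step 2 (W2 CAS): counter=7 r=(0,8) succ=(0,0) retry=(0,1)
step 3 (W1 LOAD): counter=7 r=(7,8) succ=(0,0) retry=(0,1)
step 4 (W1 CAS): counter=8 r=(7,8) succ=(1,0) retry=(0,1)

counter=8 r=(7,8) succ=(1,0) retry=(0,1)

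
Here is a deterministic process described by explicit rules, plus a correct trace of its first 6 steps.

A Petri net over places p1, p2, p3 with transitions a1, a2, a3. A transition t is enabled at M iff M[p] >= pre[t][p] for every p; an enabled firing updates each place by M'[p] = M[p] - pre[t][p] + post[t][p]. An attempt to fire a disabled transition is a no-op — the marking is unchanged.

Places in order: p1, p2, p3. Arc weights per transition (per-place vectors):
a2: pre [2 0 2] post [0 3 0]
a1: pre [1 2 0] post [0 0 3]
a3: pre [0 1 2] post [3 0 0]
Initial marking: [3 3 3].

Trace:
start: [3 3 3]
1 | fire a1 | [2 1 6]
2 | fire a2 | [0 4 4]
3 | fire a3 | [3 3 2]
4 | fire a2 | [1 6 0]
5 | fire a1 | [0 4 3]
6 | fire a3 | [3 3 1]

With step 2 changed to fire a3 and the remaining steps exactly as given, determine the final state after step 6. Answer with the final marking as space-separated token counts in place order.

(re-executing from step 2 with the substitution; state before step 2: [2 1 6])
2 | fire a3 | [5 0 4]
3 | fire a3 | [5 0 4]
4 | fire a2 | [3 3 2]
5 | fire a1 | [2 1 5]
6 | fire a3 | [5 0 3]

5 0 3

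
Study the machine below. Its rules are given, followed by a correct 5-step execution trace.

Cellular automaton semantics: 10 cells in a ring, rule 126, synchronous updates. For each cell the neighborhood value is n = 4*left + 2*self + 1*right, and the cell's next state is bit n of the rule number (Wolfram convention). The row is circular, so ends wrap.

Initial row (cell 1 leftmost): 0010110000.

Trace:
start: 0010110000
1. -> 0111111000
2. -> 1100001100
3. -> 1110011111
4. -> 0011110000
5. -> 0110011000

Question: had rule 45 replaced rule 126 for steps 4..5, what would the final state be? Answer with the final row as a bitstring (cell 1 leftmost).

1111010111

(re-executing steps 4..5 under rule 45; state before step 4: 1110011111)
4. -> 0000010000
5. -> 1111010111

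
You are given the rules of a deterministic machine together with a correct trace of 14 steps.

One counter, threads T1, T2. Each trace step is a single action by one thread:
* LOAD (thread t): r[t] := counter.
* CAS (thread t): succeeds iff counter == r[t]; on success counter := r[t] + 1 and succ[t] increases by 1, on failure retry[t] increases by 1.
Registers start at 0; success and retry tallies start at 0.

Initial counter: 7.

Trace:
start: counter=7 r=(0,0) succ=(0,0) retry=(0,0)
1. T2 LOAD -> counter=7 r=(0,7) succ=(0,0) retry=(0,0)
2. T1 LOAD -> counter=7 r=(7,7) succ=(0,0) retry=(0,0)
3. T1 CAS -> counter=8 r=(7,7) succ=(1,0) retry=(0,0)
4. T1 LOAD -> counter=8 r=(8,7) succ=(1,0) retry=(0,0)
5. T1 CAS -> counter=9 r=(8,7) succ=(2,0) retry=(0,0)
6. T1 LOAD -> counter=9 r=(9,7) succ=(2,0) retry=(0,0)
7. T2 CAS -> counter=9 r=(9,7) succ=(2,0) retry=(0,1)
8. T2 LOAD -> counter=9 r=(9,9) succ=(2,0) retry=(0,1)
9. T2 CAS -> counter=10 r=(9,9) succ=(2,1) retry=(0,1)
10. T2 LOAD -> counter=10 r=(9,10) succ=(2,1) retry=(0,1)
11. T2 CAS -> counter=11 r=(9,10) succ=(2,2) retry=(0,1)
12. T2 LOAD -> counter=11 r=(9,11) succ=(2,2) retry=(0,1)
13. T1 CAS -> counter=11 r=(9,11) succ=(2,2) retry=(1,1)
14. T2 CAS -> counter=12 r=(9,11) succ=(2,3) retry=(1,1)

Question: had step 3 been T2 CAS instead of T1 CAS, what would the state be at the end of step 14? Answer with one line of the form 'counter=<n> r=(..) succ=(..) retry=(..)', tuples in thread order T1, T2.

counter=12 r=(9,11) succ=(1,4) retry=(1,1)

(re-executing from step 3 with the substitution; state before step 3: counter=7 r=(7,7) succ=(0,0) retry=(0,0))
3. T2 CAS -> counter=8 r=(7,7) succ=(0,1) retry=(0,0)
4. T1 LOAD -> counter=8 r=(8,7) succ=(0,1) retry=(0,0)
5. T1 CAS -> counter=9 r=(8,7) succ=(1,1) retry=(0,0)
6. T1 LOAD -> counter=9 r=(9,7) succ=(1,1) retry=(0,0)
7. T2 CAS -> counter=9 r=(9,7) succ=(1,1) retry=(0,1)
8. T2 LOAD -> counter=9 r=(9,9) succ=(1,1) retry=(0,1)
9. T2 CAS -> counter=10 r=(9,9) succ=(1,2) retry=(0,1)
10. T2 LOAD -> counter=10 r=(9,10) succ=(1,2) retry=(0,1)
11. T2 CAS -> counter=11 r=(9,10) succ=(1,3) retry=(0,1)
12. T2 LOAD -> counter=11 r=(9,11) succ=(1,3) retry=(0,1)
13. T1 CAS -> counter=11 r=(9,11) succ=(1,3) retry=(1,1)
14. T2 CAS -> counter=12 r=(9,11) succ=(1,4) retry=(1,1)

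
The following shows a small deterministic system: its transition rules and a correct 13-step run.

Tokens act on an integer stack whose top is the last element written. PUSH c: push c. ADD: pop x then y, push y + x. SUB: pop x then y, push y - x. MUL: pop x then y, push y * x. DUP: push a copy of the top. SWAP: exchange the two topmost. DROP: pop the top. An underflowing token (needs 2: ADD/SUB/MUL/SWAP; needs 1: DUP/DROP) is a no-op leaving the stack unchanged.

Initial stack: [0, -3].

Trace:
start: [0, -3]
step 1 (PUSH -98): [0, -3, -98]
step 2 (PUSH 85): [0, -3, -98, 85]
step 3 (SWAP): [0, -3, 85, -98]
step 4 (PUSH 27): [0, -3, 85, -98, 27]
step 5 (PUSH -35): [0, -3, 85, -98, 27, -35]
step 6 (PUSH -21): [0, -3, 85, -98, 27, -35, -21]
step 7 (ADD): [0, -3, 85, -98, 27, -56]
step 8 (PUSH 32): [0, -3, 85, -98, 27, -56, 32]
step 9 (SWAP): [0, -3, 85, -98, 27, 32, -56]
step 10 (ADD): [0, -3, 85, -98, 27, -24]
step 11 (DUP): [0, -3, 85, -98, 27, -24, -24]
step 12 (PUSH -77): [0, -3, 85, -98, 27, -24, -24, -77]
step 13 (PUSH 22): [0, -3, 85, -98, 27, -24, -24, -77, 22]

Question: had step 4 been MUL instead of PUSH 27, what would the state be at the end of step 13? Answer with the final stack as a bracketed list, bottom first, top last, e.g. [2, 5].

[0, -3, -8330, -24, -24, -77, 22]

(re-executing from step 4 with the substitution; state before step 4: [0, -3, 85, -98])
step 4 (MUL): [0, -3, -8330]
step 5 (PUSH -35): [0, -3, -8330, -35]
step 6 (PUSH -21): [0, -3, -8330, -35, -21]
step 7 (ADD): [0, -3, -8330, -56]
step 8 (PUSH 32): [0, -3, -8330, -56, 32]
step 9 (SWAP): [0, -3, -8330, 32, -56]
step 10 (ADD): [0, -3, -8330, -24]
step 11 (DUP): [0, -3, -8330, -24, -24]
step 12 (PUSH -77): [0, -3, -8330, -24, -24, -77]
step 13 (PUSH 22): [0, -3, -8330, -24, -24, -77, 22]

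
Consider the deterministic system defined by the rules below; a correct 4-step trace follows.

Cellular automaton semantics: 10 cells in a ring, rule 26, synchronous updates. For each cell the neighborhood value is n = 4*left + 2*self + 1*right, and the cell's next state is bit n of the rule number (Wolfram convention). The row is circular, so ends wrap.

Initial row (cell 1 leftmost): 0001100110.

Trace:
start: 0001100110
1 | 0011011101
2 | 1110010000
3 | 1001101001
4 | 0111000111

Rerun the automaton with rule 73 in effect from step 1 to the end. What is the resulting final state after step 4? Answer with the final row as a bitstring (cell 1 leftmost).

1101100110

(re-executing steps 1..4 under rule 73; state before step 1: 0001100110)
1 | 1101100110
2 | 1101100110
3 | 1101100110
4 | 1101100110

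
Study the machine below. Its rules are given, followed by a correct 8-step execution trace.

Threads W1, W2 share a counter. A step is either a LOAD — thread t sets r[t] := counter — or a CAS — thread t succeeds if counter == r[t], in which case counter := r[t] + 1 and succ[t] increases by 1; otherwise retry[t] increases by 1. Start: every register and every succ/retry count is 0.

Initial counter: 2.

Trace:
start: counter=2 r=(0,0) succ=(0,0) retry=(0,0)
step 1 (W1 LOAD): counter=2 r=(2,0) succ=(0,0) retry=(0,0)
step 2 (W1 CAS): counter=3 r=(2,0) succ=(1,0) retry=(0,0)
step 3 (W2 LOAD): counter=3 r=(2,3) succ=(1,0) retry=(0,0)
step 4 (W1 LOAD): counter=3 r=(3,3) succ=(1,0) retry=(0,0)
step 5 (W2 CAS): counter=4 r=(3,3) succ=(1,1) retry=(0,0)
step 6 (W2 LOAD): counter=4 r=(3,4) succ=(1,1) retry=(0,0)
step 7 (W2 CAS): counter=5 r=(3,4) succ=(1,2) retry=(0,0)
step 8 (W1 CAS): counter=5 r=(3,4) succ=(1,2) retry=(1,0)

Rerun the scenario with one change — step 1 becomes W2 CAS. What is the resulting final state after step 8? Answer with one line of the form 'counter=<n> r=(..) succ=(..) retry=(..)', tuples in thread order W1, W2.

(re-executing from step 1 with the substitution; state before step 1: counter=2 r=(0,0) succ=(0,0) retry=(0,0))
step 1 (W2 CAS): counter=2 r=(0,0) succ=(0,0) retry=(0,1)
step 2 (W1 CAS): counter=2 r=(0,0) succ=(0,0) retry=(1,1)
step 3 (W2 LOAD): counter=2 r=(0,2) succ=(0,0) retry=(1,1)
step 4 (W1 LOAD): counter=2 r=(2,2) succ=(0,0) retry=(1,1)
step 5 (W2 CAS): counter=3 r=(2,2) succ=(0,1) retry=(1,1)
step 6 (W2 LOAD): counter=3 r=(2,3) succ=(0,1) retry=(1,1)
step 7 (W2 CAS): counter=4 r=(2,3) succ=(0,2) retry=(1,1)
step 8 (W1 CAS): counter=4 r=(2,3) succ=(0,2) retry=(2,1)

counter=4 r=(2,3) succ=(0,2) retry=(2,1)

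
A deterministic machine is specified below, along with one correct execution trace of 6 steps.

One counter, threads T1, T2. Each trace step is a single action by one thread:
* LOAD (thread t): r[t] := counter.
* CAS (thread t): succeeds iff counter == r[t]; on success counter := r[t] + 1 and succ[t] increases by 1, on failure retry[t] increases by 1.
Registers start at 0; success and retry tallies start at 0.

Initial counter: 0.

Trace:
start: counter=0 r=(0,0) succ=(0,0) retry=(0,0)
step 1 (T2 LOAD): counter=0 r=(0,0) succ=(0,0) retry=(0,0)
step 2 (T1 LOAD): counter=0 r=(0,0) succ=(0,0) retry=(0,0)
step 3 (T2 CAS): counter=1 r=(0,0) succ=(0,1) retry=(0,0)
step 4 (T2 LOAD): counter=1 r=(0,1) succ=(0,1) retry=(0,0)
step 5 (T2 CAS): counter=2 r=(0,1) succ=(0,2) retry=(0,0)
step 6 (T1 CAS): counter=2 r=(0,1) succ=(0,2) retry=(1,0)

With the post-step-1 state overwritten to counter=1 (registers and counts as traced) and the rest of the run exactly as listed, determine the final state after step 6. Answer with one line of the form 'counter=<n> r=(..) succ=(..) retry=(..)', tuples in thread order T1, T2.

counter=2 r=(1,1) succ=(0,1) retry=(1,1)

state after step 1 := counter=1 r=(0,0) succ=(0,0) retry=(0,0)
step 2 (T1 LOAD): counter=1 r=(1,0) succ=(0,0) retry=(0,0)
step 3 (T2 CAS): counter=1 r=(1,0) succ=(0,0) retry=(0,1)
step 4 (T2 LOAD): counter=1 r=(1,1) succ=(0,0) retry=(0,1)
step 5 (T2 CAS): counter=2 r=(1,1) succ=(0,1) retry=(0,1)
step 6 (T1 CAS): counter=2 r=(1,1) succ=(0,1) retry=(1,1)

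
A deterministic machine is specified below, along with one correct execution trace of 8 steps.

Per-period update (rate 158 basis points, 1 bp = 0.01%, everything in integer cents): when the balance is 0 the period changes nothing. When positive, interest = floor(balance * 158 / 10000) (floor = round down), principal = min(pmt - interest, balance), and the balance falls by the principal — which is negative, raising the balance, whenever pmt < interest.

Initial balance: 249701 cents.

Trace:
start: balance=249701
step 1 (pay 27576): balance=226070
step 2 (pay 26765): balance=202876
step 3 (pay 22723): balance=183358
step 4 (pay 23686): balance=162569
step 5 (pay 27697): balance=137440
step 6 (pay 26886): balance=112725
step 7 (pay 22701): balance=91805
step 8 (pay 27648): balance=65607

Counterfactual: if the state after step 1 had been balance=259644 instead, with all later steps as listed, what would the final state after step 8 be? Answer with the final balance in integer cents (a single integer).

103075

state after step 1 := balance=259644
step 2 (pay 26765): balance=236981
step 3 (pay 22723): balance=218002
step 4 (pay 23686): balance=197760
step 5 (pay 27697): balance=173187
step 6 (pay 26886): balance=149037
step 7 (pay 22701): balance=128690
step 8 (pay 27648): balance=103075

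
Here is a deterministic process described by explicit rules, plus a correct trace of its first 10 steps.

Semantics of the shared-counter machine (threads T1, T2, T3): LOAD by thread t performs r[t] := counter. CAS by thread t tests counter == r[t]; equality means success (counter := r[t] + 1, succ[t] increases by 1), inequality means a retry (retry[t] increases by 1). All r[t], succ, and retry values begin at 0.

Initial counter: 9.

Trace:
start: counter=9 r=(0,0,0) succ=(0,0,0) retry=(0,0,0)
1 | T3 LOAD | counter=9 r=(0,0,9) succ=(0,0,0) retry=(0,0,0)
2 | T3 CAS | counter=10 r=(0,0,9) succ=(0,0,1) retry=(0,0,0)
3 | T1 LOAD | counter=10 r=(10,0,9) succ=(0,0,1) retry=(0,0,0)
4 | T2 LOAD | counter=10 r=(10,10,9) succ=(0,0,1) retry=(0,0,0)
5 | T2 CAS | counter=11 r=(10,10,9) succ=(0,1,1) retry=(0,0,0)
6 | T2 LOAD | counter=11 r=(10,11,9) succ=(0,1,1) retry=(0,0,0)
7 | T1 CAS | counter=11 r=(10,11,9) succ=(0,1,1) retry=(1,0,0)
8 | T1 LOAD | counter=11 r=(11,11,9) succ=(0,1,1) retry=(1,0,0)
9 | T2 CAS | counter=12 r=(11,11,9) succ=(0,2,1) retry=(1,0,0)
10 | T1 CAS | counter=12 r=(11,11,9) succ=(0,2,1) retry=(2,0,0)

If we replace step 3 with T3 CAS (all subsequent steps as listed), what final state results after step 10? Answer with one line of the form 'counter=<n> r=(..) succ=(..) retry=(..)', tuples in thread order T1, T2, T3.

counter=12 r=(11,11,9) succ=(0,2,1) retry=(2,0,1)

(re-executing from step 3 with the substitution; state before step 3: counter=10 r=(0,0,9) succ=(0,0,1) retry=(0,0,0))
3 | T3 CAS | counter=10 r=(0,0,9) succ=(0,0,1) retry=(0,0,1)
4 | T2 LOAD | counter=10 r=(0,10,9) succ=(0,0,1) retry=(0,0,1)
5 | T2 CAS | counter=11 r=(0,10,9) succ=(0,1,1) retry=(0,0,1)
6 | T2 LOAD | counter=11 r=(0,11,9) succ=(0,1,1) retry=(0,0,1)
7 | T1 CAS | counter=11 r=(0,11,9) succ=(0,1,1) retry=(1,0,1)
8 | T1 LOAD | counter=11 r=(11,11,9) succ=(0,1,1) retry=(1,0,1)
9 | T2 CAS | counter=12 r=(11,11,9) succ=(0,2,1) retry=(1,0,1)
10 | T1 CAS | counter=12 r=(11,11,9) succ=(0,2,1) retry=(2,0,1)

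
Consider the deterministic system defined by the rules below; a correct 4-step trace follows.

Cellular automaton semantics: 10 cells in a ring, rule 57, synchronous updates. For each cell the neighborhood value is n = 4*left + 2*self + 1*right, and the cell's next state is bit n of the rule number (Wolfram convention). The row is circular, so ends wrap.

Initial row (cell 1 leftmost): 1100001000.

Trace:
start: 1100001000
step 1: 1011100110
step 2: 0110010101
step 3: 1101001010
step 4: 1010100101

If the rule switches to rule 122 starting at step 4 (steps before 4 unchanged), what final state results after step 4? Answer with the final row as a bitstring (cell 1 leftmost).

(re-executing step 4 under rule 122; state before step 4: 1101001010)
step 4: 1110110101

1110110101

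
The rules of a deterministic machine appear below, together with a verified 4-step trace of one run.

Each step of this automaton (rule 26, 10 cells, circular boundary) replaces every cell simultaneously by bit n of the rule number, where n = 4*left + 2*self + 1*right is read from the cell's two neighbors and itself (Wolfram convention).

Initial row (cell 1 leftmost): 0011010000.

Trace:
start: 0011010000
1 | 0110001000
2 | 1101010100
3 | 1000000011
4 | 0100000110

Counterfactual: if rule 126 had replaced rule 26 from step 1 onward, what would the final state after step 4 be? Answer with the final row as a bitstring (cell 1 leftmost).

(re-executing steps 1..4 under rule 126; state before step 1: 0011010000)
1 | 0111111000
2 | 1100001100
3 | 1110011111
4 | 0011110000

0011110000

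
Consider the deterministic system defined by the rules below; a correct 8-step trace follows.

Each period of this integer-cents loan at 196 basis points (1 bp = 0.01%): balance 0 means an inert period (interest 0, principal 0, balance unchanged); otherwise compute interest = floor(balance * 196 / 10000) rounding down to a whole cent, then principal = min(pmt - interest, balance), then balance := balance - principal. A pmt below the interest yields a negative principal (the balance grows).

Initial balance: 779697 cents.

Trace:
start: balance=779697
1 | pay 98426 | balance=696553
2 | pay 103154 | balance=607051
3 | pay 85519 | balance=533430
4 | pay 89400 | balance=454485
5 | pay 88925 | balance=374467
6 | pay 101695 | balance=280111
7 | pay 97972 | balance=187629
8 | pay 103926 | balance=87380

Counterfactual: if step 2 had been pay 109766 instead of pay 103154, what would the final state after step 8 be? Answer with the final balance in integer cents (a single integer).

(re-executing from step 2 with the substitution; state before step 2: balance=696553)
2 | pay 109766 | balance=600439
3 | pay 85519 | balance=526688
4 | pay 89400 | balance=447611
5 | pay 88925 | balance=367459
6 | pay 101695 | balance=272966
7 | pay 97972 | balance=180344
8 | pay 103926 | balance=79952

79952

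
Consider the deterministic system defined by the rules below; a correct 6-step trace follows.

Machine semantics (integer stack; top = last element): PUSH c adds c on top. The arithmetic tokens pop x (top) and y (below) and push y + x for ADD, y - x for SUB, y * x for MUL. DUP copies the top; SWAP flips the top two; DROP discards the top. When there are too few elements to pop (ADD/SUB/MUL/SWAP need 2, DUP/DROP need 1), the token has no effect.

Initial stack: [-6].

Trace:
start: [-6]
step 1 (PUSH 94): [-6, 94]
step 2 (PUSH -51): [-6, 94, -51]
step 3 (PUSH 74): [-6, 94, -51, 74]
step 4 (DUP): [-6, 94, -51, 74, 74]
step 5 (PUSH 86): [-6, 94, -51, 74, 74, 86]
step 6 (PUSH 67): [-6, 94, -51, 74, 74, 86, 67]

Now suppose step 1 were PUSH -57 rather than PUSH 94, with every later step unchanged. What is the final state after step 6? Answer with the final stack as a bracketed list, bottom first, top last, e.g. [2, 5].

(re-executing from step 1 with the substitution; state before step 1: [-6])
step 1 (PUSH -57): [-6, -57]
step 2 (PUSH -51): [-6, -57, -51]
step 3 (PUSH 74): [-6, -57, -51, 74]
step 4 (DUP): [-6, -57, -51, 74, 74]
step 5 (PUSH 86): [-6, -57, -51, 74, 74, 86]
step 6 (PUSH 67): [-6, -57, -51, 74, 74, 86, 67]

[-6, -57, -51, 74, 74, 86, 67]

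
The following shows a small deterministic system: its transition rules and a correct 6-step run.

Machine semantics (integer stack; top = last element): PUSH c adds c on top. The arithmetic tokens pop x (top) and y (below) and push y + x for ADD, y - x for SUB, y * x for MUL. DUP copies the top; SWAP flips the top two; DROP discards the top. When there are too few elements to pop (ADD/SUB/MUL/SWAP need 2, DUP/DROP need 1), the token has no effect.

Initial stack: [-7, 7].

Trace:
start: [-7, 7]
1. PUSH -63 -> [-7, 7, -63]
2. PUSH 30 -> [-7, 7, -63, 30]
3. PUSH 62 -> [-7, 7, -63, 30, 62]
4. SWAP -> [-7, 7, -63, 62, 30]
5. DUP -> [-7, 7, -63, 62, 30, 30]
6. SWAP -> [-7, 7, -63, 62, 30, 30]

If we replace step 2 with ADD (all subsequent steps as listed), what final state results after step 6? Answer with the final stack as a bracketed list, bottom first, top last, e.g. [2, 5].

[-7, 62, -56, -56]

(re-executing from step 2 with the substitution; state before step 2: [-7, 7, -63])
2. ADD -> [-7, -56]
3. PUSH 62 -> [-7, -56, 62]
4. SWAP -> [-7, 62, -56]
5. DUP -> [-7, 62, -56, -56]
6. SWAP -> [-7, 62, -56, -56]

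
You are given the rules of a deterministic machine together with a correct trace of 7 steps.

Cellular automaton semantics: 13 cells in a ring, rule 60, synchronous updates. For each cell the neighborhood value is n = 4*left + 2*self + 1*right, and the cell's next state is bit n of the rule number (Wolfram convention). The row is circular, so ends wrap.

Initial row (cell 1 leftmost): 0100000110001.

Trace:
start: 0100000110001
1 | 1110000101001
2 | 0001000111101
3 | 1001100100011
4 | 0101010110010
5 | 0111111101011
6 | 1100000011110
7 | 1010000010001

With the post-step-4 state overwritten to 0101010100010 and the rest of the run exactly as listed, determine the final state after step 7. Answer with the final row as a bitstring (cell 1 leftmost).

1010000001111

state after step 4 := 0101010100010
5 | 0111111110011
6 | 1100000001010
7 | 1010000001111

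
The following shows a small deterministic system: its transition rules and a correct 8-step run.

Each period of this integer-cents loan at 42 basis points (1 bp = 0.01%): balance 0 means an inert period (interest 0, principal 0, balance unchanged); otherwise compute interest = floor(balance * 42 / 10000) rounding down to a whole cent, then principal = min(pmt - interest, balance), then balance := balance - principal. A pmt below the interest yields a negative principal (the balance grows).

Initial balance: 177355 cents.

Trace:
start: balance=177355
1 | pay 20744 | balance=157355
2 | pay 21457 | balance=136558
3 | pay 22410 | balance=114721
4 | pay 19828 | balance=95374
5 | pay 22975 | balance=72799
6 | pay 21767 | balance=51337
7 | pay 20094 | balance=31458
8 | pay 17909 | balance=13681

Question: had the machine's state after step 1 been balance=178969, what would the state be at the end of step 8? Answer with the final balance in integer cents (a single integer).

state after step 1 := balance=178969
2 | pay 21457 | balance=158263
3 | pay 22410 | balance=136517
4 | pay 19828 | balance=117262
5 | pay 22975 | balance=94779
6 | pay 21767 | balance=73410
7 | pay 20094 | balance=53624
8 | pay 17909 | balance=35940

35940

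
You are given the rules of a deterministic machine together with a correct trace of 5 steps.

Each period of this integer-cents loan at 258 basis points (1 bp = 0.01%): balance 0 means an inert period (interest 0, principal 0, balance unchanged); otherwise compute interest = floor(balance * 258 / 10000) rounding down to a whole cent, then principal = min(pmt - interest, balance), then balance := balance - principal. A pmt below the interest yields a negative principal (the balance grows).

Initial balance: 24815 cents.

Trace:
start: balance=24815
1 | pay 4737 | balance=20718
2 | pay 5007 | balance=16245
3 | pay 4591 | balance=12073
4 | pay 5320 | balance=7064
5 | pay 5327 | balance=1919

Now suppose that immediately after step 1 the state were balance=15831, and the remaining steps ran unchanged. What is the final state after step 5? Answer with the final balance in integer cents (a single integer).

0

state after step 1 := balance=15831
2 | pay 5007 | balance=11232
3 | pay 4591 | balance=6930
4 | pay 5320 | balance=1788
5 | pay 5327 | balance=0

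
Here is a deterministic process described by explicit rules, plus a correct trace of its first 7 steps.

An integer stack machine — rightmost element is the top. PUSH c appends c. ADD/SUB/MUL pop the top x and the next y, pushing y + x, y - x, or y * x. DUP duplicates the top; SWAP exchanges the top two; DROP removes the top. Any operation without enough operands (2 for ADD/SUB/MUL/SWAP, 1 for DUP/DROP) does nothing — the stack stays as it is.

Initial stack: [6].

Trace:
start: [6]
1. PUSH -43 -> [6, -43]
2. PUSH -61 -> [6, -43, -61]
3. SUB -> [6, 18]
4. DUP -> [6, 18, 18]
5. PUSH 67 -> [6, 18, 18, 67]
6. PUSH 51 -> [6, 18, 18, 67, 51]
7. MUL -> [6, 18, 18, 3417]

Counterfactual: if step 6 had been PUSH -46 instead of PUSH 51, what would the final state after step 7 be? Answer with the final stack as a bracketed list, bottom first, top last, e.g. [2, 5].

(re-executing from step 6 with the substitution; state before step 6: [6, 18, 18, 67])
6. PUSH -46 -> [6, 18, 18, 67, -46]
7. MUL -> [6, 18, 18, -3082]

[6, 18, 18, -3082]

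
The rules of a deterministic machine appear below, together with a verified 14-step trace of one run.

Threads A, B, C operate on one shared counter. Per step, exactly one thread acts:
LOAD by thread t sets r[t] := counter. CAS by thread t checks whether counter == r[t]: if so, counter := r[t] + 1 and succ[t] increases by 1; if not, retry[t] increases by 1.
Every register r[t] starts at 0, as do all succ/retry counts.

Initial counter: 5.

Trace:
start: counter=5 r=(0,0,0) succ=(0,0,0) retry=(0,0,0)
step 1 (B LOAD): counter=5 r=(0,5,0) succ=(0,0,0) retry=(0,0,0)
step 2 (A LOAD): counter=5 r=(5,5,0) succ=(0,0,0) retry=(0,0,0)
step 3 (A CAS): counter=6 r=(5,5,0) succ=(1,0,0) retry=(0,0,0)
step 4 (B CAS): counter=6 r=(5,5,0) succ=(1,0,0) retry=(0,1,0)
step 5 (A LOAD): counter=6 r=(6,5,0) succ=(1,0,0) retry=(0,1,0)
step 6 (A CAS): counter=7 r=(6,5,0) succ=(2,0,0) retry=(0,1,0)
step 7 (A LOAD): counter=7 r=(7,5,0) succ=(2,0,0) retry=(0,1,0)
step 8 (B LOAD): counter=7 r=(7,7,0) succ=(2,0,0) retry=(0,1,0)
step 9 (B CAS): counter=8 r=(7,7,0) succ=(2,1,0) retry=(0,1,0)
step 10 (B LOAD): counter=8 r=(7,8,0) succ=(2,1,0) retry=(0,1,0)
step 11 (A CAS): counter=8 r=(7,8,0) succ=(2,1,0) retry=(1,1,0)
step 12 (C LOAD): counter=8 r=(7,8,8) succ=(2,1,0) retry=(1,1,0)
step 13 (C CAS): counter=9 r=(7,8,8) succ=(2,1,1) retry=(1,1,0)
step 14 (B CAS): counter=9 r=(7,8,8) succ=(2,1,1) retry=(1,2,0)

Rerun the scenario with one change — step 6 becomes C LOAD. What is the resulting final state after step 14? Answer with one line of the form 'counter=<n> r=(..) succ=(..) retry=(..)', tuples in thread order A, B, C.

(re-executing from step 6 with the substitution; state before step 6: counter=6 r=(6,5,0) succ=(1,0,0) retry=(0,1,0))
step 6 (C LOAD): counter=6 r=(6,5,6) succ=(1,0,0) retry=(0,1,0)
step 7 (A LOAD): counter=6 r=(6,5,6) succ=(1,0,0) retry=(0,1,0)
step 8 (B LOAD): counter=6 r=(6,6,6) succ=(1,0,0) retry=(0,1,0)
step 9 (B CAS): counter=7 r=(6,6,6) succ=(1,1,0) retry=(0,1,0)
step 10 (B LOAD): counter=7 r=(6,7,6) succ=(1,1,0) retry=(0,1,0)
step 11 (A CAS): counter=7 r=(6,7,6) succ=(1,1,0) retry=(1,1,0)
step 12 (C LOAD): counter=7 r=(6,7,7) succ=(1,1,0) retry=(1,1,0)
step 13 (C CAS): counter=8 r=(6,7,7) succ=(1,1,1) retry=(1,1,0)
step 14 (B CAS): counter=8 r=(6,7,7) succ=(1,1,1) retry=(1,2,0)

counter=8 r=(6,7,7) succ=(1,1,1) retry=(1,2,0)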